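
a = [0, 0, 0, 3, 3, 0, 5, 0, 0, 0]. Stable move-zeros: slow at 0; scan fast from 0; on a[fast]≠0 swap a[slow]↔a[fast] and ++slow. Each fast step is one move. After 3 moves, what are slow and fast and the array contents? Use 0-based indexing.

(s=0,f=0) a[fast]=0 → fast++
(s=0,f=1) a[fast]=0 → fast++
(s=0,f=2) a[fast]=0 → fast++

slow=0, fast=3, a=[0, 0, 0, 3, 3, 0, 5, 0, 0, 0]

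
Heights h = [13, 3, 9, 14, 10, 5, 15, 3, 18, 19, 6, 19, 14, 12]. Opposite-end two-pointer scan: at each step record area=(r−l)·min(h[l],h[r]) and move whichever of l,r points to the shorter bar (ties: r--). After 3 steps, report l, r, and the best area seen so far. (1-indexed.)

l=3, r=13, best area=156

[1,14] min(13,12)*13=156 best=156 * → r--
[1,13] min(13,14)*12=156 best=156 → l++
[2,13] min(3,14)*11=33 best=156 → l++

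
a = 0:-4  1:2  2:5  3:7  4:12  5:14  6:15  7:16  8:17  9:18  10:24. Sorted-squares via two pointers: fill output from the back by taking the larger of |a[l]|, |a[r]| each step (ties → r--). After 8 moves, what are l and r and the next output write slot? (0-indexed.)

[0,10] |-4|<=|24| out[10]=576 → r--
[0,9] |-4|<=|18| out[9]=324 → r--
[0,8] |-4|<=|17| out[8]=289 → r--
[0,7] |-4|<=|16| out[7]=256 → r--
[0,6] |-4|<=|15| out[6]=225 → r--
[0,5] |-4|<=|14| out[5]=196 → r--
[0,4] |-4|<=|12| out[4]=144 → r--
[0,3] |-4|<=|7| out[3]=49 → r--

l=0, r=2, next write slot=2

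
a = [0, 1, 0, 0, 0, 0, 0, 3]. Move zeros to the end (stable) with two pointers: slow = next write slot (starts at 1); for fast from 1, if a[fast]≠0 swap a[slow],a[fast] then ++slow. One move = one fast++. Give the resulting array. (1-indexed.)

[1, 3, 0, 0, 0, 0, 0, 0]

(s=1,f=1) a[fast]=0 → fast++
(s=1,f=2) a[fast]=1≠0 swap→a[1]=1 → slow++,fast++
(s=2,f=3) a[fast]=0 → fast++
(s=2,f=4) a[fast]=0 → fast++
(s=2,f=5) a[fast]=0 → fast++
(s=2,f=6) a[fast]=0 → fast++
(s=2,f=7) a[fast]=0 → fast++
(s=2,f=8) a[fast]=3≠0 swap→a[2]=3 → slow++,fast++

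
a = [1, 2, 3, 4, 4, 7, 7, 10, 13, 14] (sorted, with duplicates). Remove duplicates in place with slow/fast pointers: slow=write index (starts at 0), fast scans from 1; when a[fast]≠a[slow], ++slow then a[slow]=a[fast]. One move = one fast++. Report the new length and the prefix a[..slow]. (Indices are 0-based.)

length 8; prefix = [1, 2, 3, 4, 7, 10, 13, 14]

slow=0 fast=1: a[fast]=2≠a[slow]=1 write a[1]=2, slow++,fast++
slow=1 fast=2: a[fast]=3≠a[slow]=2 write a[2]=3, slow++,fast++
slow=2 fast=3: a[fast]=4≠a[slow]=3 write a[3]=4, slow++,fast++
slow=3 fast=4: a[fast]=4=a[slow] dup, fast++
slow=3 fast=5: a[fast]=7≠a[slow]=4 write a[4]=7, slow++,fast++
slow=4 fast=6: a[fast]=7=a[slow] dup, fast++
slow=4 fast=7: a[fast]=10≠a[slow]=7 write a[5]=10, slow++,fast++
slow=5 fast=8: a[fast]=13≠a[slow]=10 write a[6]=13, slow++,fast++
slow=6 fast=9: a[fast]=14≠a[slow]=13 write a[7]=14, slow++,fast++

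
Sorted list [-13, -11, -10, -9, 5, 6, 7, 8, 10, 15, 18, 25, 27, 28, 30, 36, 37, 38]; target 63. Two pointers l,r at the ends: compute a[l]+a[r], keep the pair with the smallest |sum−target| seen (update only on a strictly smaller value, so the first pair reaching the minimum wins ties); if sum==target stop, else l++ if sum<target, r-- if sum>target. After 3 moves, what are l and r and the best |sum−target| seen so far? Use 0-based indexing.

[0,17] -13+38=25 d=38 * → l++
[1,17] -11+38=27 d=36 * → l++
[2,17] -10+38=28 d=35 * → l++

l=3, r=17, best |Δ|=35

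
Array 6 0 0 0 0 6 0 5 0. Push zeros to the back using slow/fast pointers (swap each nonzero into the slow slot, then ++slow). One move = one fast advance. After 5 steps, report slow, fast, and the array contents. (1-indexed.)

slow=2, fast=6, a=[6, 0, 0, 0, 0, 6, 0, 5, 0]

(s=1,f=1) a[fast]=6≠0 swap→a[1]=6 → slow++,fast++
(s=2,f=2) a[fast]=0 → fast++
(s=2,f=3) a[fast]=0 → fast++
(s=2,f=4) a[fast]=0 → fast++
(s=2,f=5) a[fast]=0 → fast++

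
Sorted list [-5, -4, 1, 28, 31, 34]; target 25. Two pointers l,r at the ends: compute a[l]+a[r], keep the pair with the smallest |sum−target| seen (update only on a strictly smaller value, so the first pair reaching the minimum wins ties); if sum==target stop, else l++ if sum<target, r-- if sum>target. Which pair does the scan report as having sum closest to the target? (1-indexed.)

pair (-5, 31) with sum 26 (|Δ|=1)

[1,6] -5+34=29 d=4 * → r--
[1,5] -5+31=26 d=1 * → r--
[1,4] -5+28=23 d=2 → l++
[2,4] -4+28=24 d=1 → l++
[3,4] 1+28=29 d=4 → r--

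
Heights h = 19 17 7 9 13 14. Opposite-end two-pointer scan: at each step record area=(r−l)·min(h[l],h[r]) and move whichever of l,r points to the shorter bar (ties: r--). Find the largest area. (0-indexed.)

[0,5] min(19,14)*5=70 best=70 * → r--
[0,4] min(19,13)*4=52 best=70 → r--
[0,3] min(19,9)*3=27 best=70 → r--
[0,2] min(19,7)*2=14 best=70 → r--
[0,1] min(19,17)*1=17 best=70 → r--

max area = 70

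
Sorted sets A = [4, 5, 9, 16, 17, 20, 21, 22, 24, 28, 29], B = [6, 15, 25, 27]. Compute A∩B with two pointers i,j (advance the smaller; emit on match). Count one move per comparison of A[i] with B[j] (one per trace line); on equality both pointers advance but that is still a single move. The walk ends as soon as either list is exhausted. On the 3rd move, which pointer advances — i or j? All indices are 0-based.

[i=0,j=0] 4<6 → i++
[i=1,j=0] 5<6 → i++
[i=2,j=0] 9>6 → j++

j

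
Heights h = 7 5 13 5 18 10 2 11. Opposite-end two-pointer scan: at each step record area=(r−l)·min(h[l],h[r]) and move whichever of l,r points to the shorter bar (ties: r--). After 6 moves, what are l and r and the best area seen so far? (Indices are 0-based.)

l=3, r=4, best area=55

[0,7] min(7,11)*7=49 best=49 * → l++
[1,7] min(5,11)*6=30 best=49 → l++
[2,7] min(13,11)*5=55 best=55 * → r--
[2,6] min(13,2)*4=8 best=55 → r--
[2,5] min(13,10)*3=30 best=55 → r--
[2,4] min(13,18)*2=26 best=55 → l++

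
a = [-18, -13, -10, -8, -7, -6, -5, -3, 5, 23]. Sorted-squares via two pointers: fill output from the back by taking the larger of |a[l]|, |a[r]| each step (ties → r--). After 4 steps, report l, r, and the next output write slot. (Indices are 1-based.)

l=1 r=10: |-18|<=|23| out[10]=529, r--
l=1 r=9: |-18|>|5| out[9]=324, l++
l=2 r=9: |-13|>|5| out[8]=169, l++
l=3 r=9: |-10|>|5| out[7]=100, l++

l=4, r=9, next write slot=6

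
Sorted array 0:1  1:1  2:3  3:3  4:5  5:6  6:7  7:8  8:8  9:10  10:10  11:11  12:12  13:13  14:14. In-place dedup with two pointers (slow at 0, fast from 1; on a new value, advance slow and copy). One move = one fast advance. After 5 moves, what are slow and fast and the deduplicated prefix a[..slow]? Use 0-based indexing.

slow=3, fast=6, prefix=[1, 3, 5, 6]

slow=0 fast=1: a[fast]=1=a[slow] dup, fast++
slow=0 fast=2: a[fast]=3≠a[slow]=1 write a[1]=3, slow++,fast++
slow=1 fast=3: a[fast]=3=a[slow] dup, fast++
slow=1 fast=4: a[fast]=5≠a[slow]=3 write a[2]=5, slow++,fast++
slow=2 fast=5: a[fast]=6≠a[slow]=5 write a[3]=6, slow++,fast++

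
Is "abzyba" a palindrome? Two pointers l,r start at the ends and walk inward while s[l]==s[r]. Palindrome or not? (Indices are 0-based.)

not a palindrome (mismatch at 2,3)

l=0 r=5: 'a'=='a', l++,r--
l=1 r=4: 'b'=='b', l++,r--
l=2 r=3: 'z'!='y', stop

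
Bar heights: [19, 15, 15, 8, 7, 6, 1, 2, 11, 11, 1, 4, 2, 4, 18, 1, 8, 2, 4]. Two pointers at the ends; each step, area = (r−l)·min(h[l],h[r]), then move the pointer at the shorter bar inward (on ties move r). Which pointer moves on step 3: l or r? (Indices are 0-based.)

r

l=0 r=18: min(19,4)*18=72 best=72 *, r--
l=0 r=17: min(19,2)*17=34 best=72, r--
l=0 r=16: min(19,8)*16=128 best=128 *, r--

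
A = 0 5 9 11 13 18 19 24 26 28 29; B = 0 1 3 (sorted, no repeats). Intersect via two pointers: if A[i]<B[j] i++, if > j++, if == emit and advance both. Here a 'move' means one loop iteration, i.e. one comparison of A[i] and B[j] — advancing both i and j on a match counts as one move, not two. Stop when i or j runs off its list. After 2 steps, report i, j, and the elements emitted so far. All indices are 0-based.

i=0 j=0: 0==0 emit, i++,j++
i=1 j=1: 5>1, j++

i=1, j=2, emitted=[0]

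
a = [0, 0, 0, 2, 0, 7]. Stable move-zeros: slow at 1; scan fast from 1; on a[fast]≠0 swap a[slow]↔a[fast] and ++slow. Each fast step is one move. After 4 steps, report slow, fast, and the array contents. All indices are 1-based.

slow=1 fast=1: a[fast]=0, fast++
slow=1 fast=2: a[fast]=0, fast++
slow=1 fast=3: a[fast]=0, fast++
slow=1 fast=4: a[fast]=2≠0 swap→a[1]=2, slow++,fast++

slow=2, fast=5, a=[2, 0, 0, 0, 0, 7]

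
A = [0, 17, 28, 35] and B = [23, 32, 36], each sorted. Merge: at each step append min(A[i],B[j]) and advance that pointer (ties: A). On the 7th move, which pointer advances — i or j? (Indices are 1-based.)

[i=1,j=1] A[i]=0<=B[j]=23 take 0 → i++
[i=2,j=1] A[i]=17<=B[j]=23 take 17 → i++
[i=3,j=1] A[i]=28>B[j]=23 take 23 → j++
[i=3,j=2] A[i]=28<=B[j]=32 take 28 → i++
[i=4,j=2] A[i]=35>B[j]=32 take 32 → j++
[i=4,j=3] A[i]=35<=B[j]=36 take 35 → i++
[i=5,j=3] A done, take B[j]=36 → j++

j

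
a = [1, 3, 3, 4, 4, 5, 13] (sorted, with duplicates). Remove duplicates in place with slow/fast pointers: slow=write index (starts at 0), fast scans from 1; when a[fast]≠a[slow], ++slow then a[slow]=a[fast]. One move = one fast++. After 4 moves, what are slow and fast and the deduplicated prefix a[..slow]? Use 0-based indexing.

(s=0,f=1) a[fast]=3≠a[slow]=1 write a[1]=3 → slow++,fast++
(s=1,f=2) a[fast]=3=a[slow] dup → fast++
(s=1,f=3) a[fast]=4≠a[slow]=3 write a[2]=4 → slow++,fast++
(s=2,f=4) a[fast]=4=a[slow] dup → fast++

slow=2, fast=5, prefix=[1, 3, 4]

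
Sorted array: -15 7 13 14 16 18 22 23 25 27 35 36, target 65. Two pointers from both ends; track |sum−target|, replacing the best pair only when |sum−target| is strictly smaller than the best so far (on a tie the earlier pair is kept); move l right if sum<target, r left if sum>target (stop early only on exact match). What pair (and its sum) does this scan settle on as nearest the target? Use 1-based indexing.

l=1 r=12: -15+36=21 d=44 *, l++
l=2 r=12: 7+36=43 d=22 *, l++
l=3 r=12: 13+36=49 d=16 *, l++
l=4 r=12: 14+36=50 d=15 *, l++
l=5 r=12: 16+36=52 d=13 *, l++
l=6 r=12: 18+36=54 d=11 *, l++
l=7 r=12: 22+36=58 d=7 *, l++
l=8 r=12: 23+36=59 d=6 *, l++
l=9 r=12: 25+36=61 d=4 *, l++
l=10 r=12: 27+36=63 d=2 *, l++
l=11 r=12: 35+36=71 d=6, r--

pair (27, 36) with sum 63 (|Δ|=2)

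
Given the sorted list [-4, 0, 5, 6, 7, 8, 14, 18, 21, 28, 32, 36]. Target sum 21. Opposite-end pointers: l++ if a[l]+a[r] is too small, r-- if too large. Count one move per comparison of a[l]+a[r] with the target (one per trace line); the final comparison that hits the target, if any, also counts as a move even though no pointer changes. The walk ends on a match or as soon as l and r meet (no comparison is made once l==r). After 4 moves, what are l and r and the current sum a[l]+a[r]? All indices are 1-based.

[1,12] -4+36=32 >21 → r--
[1,11] -4+32=28 >21 → r--
[1,10] -4+28=24 >21 → r--
[1,9] -4+21=17 <21 → l++

l=2, r=9, sum=21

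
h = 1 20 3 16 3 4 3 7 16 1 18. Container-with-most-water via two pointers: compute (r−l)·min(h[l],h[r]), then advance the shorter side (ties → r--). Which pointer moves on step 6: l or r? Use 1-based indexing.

l=1 r=11: min(1,18)*10=10 best=10 *, l++
l=2 r=11: min(20,18)*9=162 best=162 *, r--
l=2 r=10: min(20,1)*8=8 best=162, r--
l=2 r=9: min(20,16)*7=112 best=162, r--
l=2 r=8: min(20,7)*6=42 best=162, r--
l=2 r=7: min(20,3)*5=15 best=162, r--

r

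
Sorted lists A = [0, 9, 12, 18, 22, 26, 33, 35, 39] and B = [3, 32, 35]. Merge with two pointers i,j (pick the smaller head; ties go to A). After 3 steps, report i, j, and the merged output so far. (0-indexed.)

i=2, j=1, merged so far=[0, 3, 9]

[i=0,j=0] A[i]=0<=B[j]=3 take 0 → i++
[i=1,j=0] A[i]=9>B[j]=3 take 3 → j++
[i=1,j=1] A[i]=9<=B[j]=32 take 9 → i++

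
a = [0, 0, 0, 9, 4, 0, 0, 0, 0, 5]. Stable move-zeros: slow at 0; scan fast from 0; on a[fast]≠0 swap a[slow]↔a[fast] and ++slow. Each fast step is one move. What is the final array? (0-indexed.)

[9, 4, 5, 0, 0, 0, 0, 0, 0, 0]

slow=0 fast=0: a[fast]=0, fast++
slow=0 fast=1: a[fast]=0, fast++
slow=0 fast=2: a[fast]=0, fast++
slow=0 fast=3: a[fast]=9≠0 swap→a[0]=9, slow++,fast++
slow=1 fast=4: a[fast]=4≠0 swap→a[1]=4, slow++,fast++
slow=2 fast=5: a[fast]=0, fast++
slow=2 fast=6: a[fast]=0, fast++
slow=2 fast=7: a[fast]=0, fast++
slow=2 fast=8: a[fast]=0, fast++
slow=2 fast=9: a[fast]=5≠0 swap→a[2]=5, slow++,fast++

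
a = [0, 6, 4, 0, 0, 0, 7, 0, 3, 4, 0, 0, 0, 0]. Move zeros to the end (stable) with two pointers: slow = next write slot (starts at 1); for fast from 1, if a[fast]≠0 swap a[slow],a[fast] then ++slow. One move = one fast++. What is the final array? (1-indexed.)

[6, 4, 7, 3, 4, 0, 0, 0, 0, 0, 0, 0, 0, 0]

slow=1 fast=1: a[fast]=0, fast++
slow=1 fast=2: a[fast]=6≠0 swap→a[1]=6, slow++,fast++
slow=2 fast=3: a[fast]=4≠0 swap→a[2]=4, slow++,fast++
slow=3 fast=4: a[fast]=0, fast++
slow=3 fast=5: a[fast]=0, fast++
slow=3 fast=6: a[fast]=0, fast++
slow=3 fast=7: a[fast]=7≠0 swap→a[3]=7, slow++,fast++
slow=4 fast=8: a[fast]=0, fast++
slow=4 fast=9: a[fast]=3≠0 swap→a[4]=3, slow++,fast++
slow=5 fast=10: a[fast]=4≠0 swap→a[5]=4, slow++,fast++
slow=6 fast=11: a[fast]=0, fast++
slow=6 fast=12: a[fast]=0, fast++
slow=6 fast=13: a[fast]=0, fast++
slow=6 fast=14: a[fast]=0, fast++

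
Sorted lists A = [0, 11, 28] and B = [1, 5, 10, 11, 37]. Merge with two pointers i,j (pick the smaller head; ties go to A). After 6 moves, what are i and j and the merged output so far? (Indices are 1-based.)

[i=1,j=1] A[i]=0<=B[j]=1 take 0 → i++
[i=2,j=1] A[i]=11>B[j]=1 take 1 → j++
[i=2,j=2] A[i]=11>B[j]=5 take 5 → j++
[i=2,j=3] A[i]=11>B[j]=10 take 10 → j++
[i=2,j=4] A[i]=11<=B[j]=11 take 11 → i++
[i=3,j=4] A[i]=28>B[j]=11 take 11 → j++

i=3, j=5, merged so far=[0, 1, 5, 10, 11, 11]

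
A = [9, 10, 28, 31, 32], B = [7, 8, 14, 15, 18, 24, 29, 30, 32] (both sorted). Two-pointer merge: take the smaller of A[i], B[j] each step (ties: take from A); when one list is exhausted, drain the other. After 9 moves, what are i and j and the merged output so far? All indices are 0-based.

[i=0,j=0] A[i]=9>B[j]=7 take 7 → j++
[i=0,j=1] A[i]=9>B[j]=8 take 8 → j++
[i=0,j=2] A[i]=9<=B[j]=14 take 9 → i++
[i=1,j=2] A[i]=10<=B[j]=14 take 10 → i++
[i=2,j=2] A[i]=28>B[j]=14 take 14 → j++
[i=2,j=3] A[i]=28>B[j]=15 take 15 → j++
[i=2,j=4] A[i]=28>B[j]=18 take 18 → j++
[i=2,j=5] A[i]=28>B[j]=24 take 24 → j++
[i=2,j=6] A[i]=28<=B[j]=29 take 28 → i++

i=3, j=6, merged so far=[7, 8, 9, 10, 14, 15, 18, 24, 28]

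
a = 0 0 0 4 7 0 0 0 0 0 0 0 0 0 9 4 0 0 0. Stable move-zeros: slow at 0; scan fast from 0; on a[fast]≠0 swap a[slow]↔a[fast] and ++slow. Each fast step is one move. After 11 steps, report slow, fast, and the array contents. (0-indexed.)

slow=2, fast=11, a=[4, 7, 0, 0, 0, 0, 0, 0, 0, 0, 0, 0, 0, 0, 9, 4, 0, 0, 0]

(s=0,f=0) a[fast]=0 → fast++
(s=0,f=1) a[fast]=0 → fast++
(s=0,f=2) a[fast]=0 → fast++
(s=0,f=3) a[fast]=4≠0 swap→a[0]=4 → slow++,fast++
(s=1,f=4) a[fast]=7≠0 swap→a[1]=7 → slow++,fast++
(s=2,f=5) a[fast]=0 → fast++
(s=2,f=6) a[fast]=0 → fast++
(s=2,f=7) a[fast]=0 → fast++
(s=2,f=8) a[fast]=0 → fast++
(s=2,f=9) a[fast]=0 → fast++
(s=2,f=10) a[fast]=0 → fast++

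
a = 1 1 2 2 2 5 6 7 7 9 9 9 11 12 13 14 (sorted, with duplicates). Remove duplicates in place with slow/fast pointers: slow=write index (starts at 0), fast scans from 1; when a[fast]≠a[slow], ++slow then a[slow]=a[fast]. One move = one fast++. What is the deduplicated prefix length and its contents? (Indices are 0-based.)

slow=0 fast=1: a[fast]=1=a[slow] dup, fast++
slow=0 fast=2: a[fast]=2≠a[slow]=1 write a[1]=2, slow++,fast++
slow=1 fast=3: a[fast]=2=a[slow] dup, fast++
slow=1 fast=4: a[fast]=2=a[slow] dup, fast++
slow=1 fast=5: a[fast]=5≠a[slow]=2 write a[2]=5, slow++,fast++
slow=2 fast=6: a[fast]=6≠a[slow]=5 write a[3]=6, slow++,fast++
slow=3 fast=7: a[fast]=7≠a[slow]=6 write a[4]=7, slow++,fast++
slow=4 fast=8: a[fast]=7=a[slow] dup, fast++
slow=4 fast=9: a[fast]=9≠a[slow]=7 write a[5]=9, slow++,fast++
slow=5 fast=10: a[fast]=9=a[slow] dup, fast++
slow=5 fast=11: a[fast]=9=a[slow] dup, fast++
slow=5 fast=12: a[fast]=11≠a[slow]=9 write a[6]=11, slow++,fast++
slow=6 fast=13: a[fast]=12≠a[slow]=11 write a[7]=12, slow++,fast++
slow=7 fast=14: a[fast]=13≠a[slow]=12 write a[8]=13, slow++,fast++
slow=8 fast=15: a[fast]=14≠a[slow]=13 write a[9]=14, slow++,fast++

length 10; prefix = [1, 2, 5, 6, 7, 9, 11, 12, 13, 14]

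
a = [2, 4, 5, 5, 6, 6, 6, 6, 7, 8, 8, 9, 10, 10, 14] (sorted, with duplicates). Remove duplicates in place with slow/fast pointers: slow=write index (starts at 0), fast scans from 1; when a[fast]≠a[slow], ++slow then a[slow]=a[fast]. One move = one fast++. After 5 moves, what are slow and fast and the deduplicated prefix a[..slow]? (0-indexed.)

slow=3, fast=6, prefix=[2, 4, 5, 6]

slow=0 fast=1: a[fast]=4≠a[slow]=2 write a[1]=4, slow++,fast++
slow=1 fast=2: a[fast]=5≠a[slow]=4 write a[2]=5, slow++,fast++
slow=2 fast=3: a[fast]=5=a[slow] dup, fast++
slow=2 fast=4: a[fast]=6≠a[slow]=5 write a[3]=6, slow++,fast++
slow=3 fast=5: a[fast]=6=a[slow] dup, fast++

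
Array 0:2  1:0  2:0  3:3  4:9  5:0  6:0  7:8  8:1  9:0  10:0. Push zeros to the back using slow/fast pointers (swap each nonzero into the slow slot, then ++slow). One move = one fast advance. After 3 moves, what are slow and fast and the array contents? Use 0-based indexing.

slow=0 fast=0: a[fast]=2≠0 swap→a[0]=2, slow++,fast++
slow=1 fast=1: a[fast]=0, fast++
slow=1 fast=2: a[fast]=0, fast++

slow=1, fast=3, a=[2, 0, 0, 3, 9, 0, 0, 8, 1, 0, 0]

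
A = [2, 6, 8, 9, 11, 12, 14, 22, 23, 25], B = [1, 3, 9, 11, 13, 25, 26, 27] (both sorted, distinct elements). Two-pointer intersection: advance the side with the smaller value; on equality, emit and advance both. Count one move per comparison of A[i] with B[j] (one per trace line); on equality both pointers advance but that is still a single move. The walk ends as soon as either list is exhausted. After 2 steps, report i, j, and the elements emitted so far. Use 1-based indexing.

[i=1,j=1] 2>1 → j++
[i=1,j=2] 2<3 → i++

i=2, j=2, emitted=[]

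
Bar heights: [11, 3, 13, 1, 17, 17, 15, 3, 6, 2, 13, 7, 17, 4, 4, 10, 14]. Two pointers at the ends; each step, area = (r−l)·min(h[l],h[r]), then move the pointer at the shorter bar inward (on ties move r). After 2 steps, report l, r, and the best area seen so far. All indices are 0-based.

l=2, r=16, best area=176

[0,16] min(11,14)*16=176 best=176 * → l++
[1,16] min(3,14)*15=45 best=176 → l++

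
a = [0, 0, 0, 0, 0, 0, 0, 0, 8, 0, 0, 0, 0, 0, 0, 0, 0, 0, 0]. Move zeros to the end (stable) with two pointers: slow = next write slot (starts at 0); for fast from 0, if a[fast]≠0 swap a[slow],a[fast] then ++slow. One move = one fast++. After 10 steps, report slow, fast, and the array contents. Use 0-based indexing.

slow=0 fast=0: a[fast]=0, fast++
slow=0 fast=1: a[fast]=0, fast++
slow=0 fast=2: a[fast]=0, fast++
slow=0 fast=3: a[fast]=0, fast++
slow=0 fast=4: a[fast]=0, fast++
slow=0 fast=5: a[fast]=0, fast++
slow=0 fast=6: a[fast]=0, fast++
slow=0 fast=7: a[fast]=0, fast++
slow=0 fast=8: a[fast]=8≠0 swap→a[0]=8, slow++,fast++
slow=1 fast=9: a[fast]=0, fast++

slow=1, fast=10, a=[8, 0, 0, 0, 0, 0, 0, 0, 0, 0, 0, 0, 0, 0, 0, 0, 0, 0, 0]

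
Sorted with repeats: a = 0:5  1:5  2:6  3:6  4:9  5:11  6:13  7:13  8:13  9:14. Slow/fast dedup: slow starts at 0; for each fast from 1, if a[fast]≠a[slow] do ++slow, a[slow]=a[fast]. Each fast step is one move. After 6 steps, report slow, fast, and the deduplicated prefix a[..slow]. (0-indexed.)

slow=4, fast=7, prefix=[5, 6, 9, 11, 13]

slow=0 fast=1: a[fast]=5=a[slow] dup, fast++
slow=0 fast=2: a[fast]=6≠a[slow]=5 write a[1]=6, slow++,fast++
slow=1 fast=3: a[fast]=6=a[slow] dup, fast++
slow=1 fast=4: a[fast]=9≠a[slow]=6 write a[2]=9, slow++,fast++
slow=2 fast=5: a[fast]=11≠a[slow]=9 write a[3]=11, slow++,fast++
slow=3 fast=6: a[fast]=13≠a[slow]=11 write a[4]=13, slow++,fast++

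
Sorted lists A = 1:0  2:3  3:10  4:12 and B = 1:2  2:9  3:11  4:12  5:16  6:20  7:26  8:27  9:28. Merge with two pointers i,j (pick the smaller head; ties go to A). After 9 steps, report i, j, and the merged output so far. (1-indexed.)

[i=1,j=1] A[i]=0<=B[j]=2 take 0 → i++
[i=2,j=1] A[i]=3>B[j]=2 take 2 → j++
[i=2,j=2] A[i]=3<=B[j]=9 take 3 → i++
[i=3,j=2] A[i]=10>B[j]=9 take 9 → j++
[i=3,j=3] A[i]=10<=B[j]=11 take 10 → i++
[i=4,j=3] A[i]=12>B[j]=11 take 11 → j++
[i=4,j=4] A[i]=12<=B[j]=12 take 12 → i++
[i=5,j=4] A done, take B[j]=12 → j++
[i=5,j=5] A done, take B[j]=16 → j++

i=5, j=6, merged so far=[0, 2, 3, 9, 10, 11, 12, 12, 16]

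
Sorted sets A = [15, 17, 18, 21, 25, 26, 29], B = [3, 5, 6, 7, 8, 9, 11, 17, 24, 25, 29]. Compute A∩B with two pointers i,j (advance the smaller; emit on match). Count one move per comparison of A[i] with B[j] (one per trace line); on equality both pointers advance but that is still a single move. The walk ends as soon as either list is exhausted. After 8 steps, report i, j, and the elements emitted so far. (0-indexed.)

i=1, j=7, emitted=[]

[i=0,j=0] 15>3 → j++
[i=0,j=1] 15>5 → j++
[i=0,j=2] 15>6 → j++
[i=0,j=3] 15>7 → j++
[i=0,j=4] 15>8 → j++
[i=0,j=5] 15>9 → j++
[i=0,j=6] 15>11 → j++
[i=0,j=7] 15<17 → i++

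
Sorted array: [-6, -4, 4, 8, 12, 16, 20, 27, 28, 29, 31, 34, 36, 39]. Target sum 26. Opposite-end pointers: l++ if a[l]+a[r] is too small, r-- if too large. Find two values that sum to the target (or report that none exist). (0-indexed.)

no pair

l=0 r=13: -6+39=33 >26, r--
l=0 r=12: -6+36=30 >26, r--
l=0 r=11: -6+34=28 >26, r--
l=0 r=10: -6+31=25 <26, l++
l=1 r=10: -4+31=27 >26, r--
l=1 r=9: -4+29=25 <26, l++
l=2 r=9: 4+29=33 >26, r--
l=2 r=8: 4+28=32 >26, r--
l=2 r=7: 4+27=31 >26, r--
l=2 r=6: 4+20=24 <26, l++
l=3 r=6: 8+20=28 >26, r--
l=3 r=5: 8+16=24 <26, l++
l=4 r=5: 12+16=28 >26, r--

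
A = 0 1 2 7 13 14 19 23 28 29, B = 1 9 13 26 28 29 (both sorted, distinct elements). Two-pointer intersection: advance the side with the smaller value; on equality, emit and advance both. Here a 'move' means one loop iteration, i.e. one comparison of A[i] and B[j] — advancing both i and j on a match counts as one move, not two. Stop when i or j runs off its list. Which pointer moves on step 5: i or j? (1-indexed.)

j

i=1 j=1: 0<1, i++
i=2 j=1: 1==1 emit, i++,j++
i=3 j=2: 2<9, i++
i=4 j=2: 7<9, i++
i=5 j=2: 13>9, j++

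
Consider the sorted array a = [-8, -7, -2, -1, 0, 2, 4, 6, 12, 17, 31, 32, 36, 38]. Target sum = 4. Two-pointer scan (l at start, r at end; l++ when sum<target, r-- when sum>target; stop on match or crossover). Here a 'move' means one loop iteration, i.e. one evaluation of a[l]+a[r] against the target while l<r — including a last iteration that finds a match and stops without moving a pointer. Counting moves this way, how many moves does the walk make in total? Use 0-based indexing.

[0,13] -8+38=30 >4 → r--
[0,12] -8+36=28 >4 → r--
[0,11] -8+32=24 >4 → r--
[0,10] -8+31=23 >4 → r--
[0,9] -8+17=9 >4 → r--
[0,8] -8+12=4 → found

6 moves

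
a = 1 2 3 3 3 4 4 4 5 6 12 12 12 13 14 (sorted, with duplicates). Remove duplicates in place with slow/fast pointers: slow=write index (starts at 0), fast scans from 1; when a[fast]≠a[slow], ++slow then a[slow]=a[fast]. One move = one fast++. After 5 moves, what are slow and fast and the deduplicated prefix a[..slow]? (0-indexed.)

(s=0,f=1) a[fast]=2≠a[slow]=1 write a[1]=2 → slow++,fast++
(s=1,f=2) a[fast]=3≠a[slow]=2 write a[2]=3 → slow++,fast++
(s=2,f=3) a[fast]=3=a[slow] dup → fast++
(s=2,f=4) a[fast]=3=a[slow] dup → fast++
(s=2,f=5) a[fast]=4≠a[slow]=3 write a[3]=4 → slow++,fast++

slow=3, fast=6, prefix=[1, 2, 3, 4]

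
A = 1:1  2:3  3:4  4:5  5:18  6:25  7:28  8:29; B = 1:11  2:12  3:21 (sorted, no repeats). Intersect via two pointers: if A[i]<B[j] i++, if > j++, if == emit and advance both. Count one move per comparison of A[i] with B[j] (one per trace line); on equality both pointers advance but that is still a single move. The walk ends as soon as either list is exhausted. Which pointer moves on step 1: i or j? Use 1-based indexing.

i

i=1 j=1: 1<11, i++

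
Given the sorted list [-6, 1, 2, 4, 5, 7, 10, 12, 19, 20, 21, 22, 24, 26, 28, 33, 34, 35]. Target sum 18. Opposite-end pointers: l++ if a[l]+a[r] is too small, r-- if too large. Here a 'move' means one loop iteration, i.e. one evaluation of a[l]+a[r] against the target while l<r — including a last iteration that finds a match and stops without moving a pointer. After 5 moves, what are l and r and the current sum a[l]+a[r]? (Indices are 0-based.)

l=0, r=12, sum=18

[0,17] -6+35=29 >18 → r--
[0,16] -6+34=28 >18 → r--
[0,15] -6+33=27 >18 → r--
[0,14] -6+28=22 >18 → r--
[0,13] -6+26=20 >18 → r--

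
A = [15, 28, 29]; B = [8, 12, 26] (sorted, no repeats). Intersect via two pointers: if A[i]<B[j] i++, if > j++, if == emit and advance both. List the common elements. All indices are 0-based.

[i=0,j=0] 15>8 → j++
[i=0,j=1] 15>12 → j++
[i=0,j=2] 15<26 → i++
[i=1,j=2] 28>26 → j++

intersection = []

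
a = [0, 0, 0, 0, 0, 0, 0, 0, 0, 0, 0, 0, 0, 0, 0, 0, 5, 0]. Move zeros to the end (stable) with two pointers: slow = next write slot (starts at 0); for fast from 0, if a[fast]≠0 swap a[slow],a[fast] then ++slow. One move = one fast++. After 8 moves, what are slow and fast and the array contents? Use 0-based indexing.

slow=0, fast=8, a=[0, 0, 0, 0, 0, 0, 0, 0, 0, 0, 0, 0, 0, 0, 0, 0, 5, 0]

(s=0,f=0) a[fast]=0 → fast++
(s=0,f=1) a[fast]=0 → fast++
(s=0,f=2) a[fast]=0 → fast++
(s=0,f=3) a[fast]=0 → fast++
(s=0,f=4) a[fast]=0 → fast++
(s=0,f=5) a[fast]=0 → fast++
(s=0,f=6) a[fast]=0 → fast++
(s=0,f=7) a[fast]=0 → fast++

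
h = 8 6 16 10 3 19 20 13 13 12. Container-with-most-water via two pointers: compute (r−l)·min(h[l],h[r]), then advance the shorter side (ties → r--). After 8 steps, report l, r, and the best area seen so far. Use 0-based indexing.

l=5, r=6, best area=84

[0,9] min(8,12)*9=72 best=72 * → l++
[1,9] min(6,12)*8=48 best=72 → l++
[2,9] min(16,12)*7=84 best=84 * → r--
[2,8] min(16,13)*6=78 best=84 → r--
[2,7] min(16,13)*5=65 best=84 → r--
[2,6] min(16,20)*4=64 best=84 → l++
[3,6] min(10,20)*3=30 best=84 → l++
[4,6] min(3,20)*2=6 best=84 → l++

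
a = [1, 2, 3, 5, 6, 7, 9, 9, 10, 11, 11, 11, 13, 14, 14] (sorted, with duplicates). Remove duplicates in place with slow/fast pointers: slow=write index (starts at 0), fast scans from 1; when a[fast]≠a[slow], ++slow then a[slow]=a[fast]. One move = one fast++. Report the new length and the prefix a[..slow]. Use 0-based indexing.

slow=0 fast=1: a[fast]=2≠a[slow]=1 write a[1]=2, slow++,fast++
slow=1 fast=2: a[fast]=3≠a[slow]=2 write a[2]=3, slow++,fast++
slow=2 fast=3: a[fast]=5≠a[slow]=3 write a[3]=5, slow++,fast++
slow=3 fast=4: a[fast]=6≠a[slow]=5 write a[4]=6, slow++,fast++
slow=4 fast=5: a[fast]=7≠a[slow]=6 write a[5]=7, slow++,fast++
slow=5 fast=6: a[fast]=9≠a[slow]=7 write a[6]=9, slow++,fast++
slow=6 fast=7: a[fast]=9=a[slow] dup, fast++
slow=6 fast=8: a[fast]=10≠a[slow]=9 write a[7]=10, slow++,fast++
slow=7 fast=9: a[fast]=11≠a[slow]=10 write a[8]=11, slow++,fast++
slow=8 fast=10: a[fast]=11=a[slow] dup, fast++
slow=8 fast=11: a[fast]=11=a[slow] dup, fast++
slow=8 fast=12: a[fast]=13≠a[slow]=11 write a[9]=13, slow++,fast++
slow=9 fast=13: a[fast]=14≠a[slow]=13 write a[10]=14, slow++,fast++
slow=10 fast=14: a[fast]=14=a[slow] dup, fast++

length 11; prefix = [1, 2, 3, 5, 6, 7, 9, 10, 11, 13, 14]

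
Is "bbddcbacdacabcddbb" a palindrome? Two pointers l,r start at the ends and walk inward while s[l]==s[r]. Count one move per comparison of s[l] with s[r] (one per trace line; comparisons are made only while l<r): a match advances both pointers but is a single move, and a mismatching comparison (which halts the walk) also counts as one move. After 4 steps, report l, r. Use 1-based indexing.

l=5, r=14

[1,18] 'b'=='b' → l++,r--
[2,17] 'b'=='b' → l++,r--
[3,16] 'd'=='d' → l++,r--
[4,15] 'd'=='d' → l++,r--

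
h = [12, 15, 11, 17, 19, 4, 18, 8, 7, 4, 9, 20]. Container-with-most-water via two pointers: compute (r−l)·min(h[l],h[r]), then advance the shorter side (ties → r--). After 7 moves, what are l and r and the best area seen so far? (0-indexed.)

l=7, r=11, best area=150

l=0 r=11: min(12,20)*11=132 best=132 *, l++
l=1 r=11: min(15,20)*10=150 best=150 *, l++
l=2 r=11: min(11,20)*9=99 best=150, l++
l=3 r=11: min(17,20)*8=136 best=150, l++
l=4 r=11: min(19,20)*7=133 best=150, l++
l=5 r=11: min(4,20)*6=24 best=150, l++
l=6 r=11: min(18,20)*5=90 best=150, l++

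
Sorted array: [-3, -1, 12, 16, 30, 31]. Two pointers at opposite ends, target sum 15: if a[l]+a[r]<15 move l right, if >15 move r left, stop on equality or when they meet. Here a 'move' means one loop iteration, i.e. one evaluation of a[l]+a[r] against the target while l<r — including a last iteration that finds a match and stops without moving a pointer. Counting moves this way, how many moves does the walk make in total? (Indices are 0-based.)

[0,5] -3+31=28 >15 → r--
[0,4] -3+30=27 >15 → r--
[0,3] -3+16=13 <15 → l++
[1,3] -1+16=15 → found

4 moves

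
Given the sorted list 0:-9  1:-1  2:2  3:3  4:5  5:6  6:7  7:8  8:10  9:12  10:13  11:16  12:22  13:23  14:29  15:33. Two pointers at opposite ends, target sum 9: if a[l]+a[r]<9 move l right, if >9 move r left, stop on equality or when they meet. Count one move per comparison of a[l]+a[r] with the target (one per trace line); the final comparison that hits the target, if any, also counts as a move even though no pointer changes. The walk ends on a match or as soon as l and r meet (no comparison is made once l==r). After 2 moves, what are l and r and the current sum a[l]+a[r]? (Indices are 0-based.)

l=0, r=13, sum=14

[0,15] -9+33=24 >9 → r--
[0,14] -9+29=20 >9 → r--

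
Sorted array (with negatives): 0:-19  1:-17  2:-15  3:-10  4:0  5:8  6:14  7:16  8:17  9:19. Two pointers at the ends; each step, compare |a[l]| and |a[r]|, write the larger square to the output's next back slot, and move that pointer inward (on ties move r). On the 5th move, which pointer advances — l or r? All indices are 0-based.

r

l=0 r=9: |-19|<=|19| out[9]=361, r--
l=0 r=8: |-19|>|17| out[8]=361, l++
l=1 r=8: |-17|<=|17| out[7]=289, r--
l=1 r=7: |-17|>|16| out[6]=289, l++
l=2 r=7: |-15|<=|16| out[5]=256, r--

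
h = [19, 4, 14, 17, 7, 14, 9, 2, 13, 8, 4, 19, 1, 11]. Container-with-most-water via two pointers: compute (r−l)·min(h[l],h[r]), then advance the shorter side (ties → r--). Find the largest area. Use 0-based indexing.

l=0 r=13: min(19,11)*13=143 best=143 *, r--
l=0 r=12: min(19,1)*12=12 best=143, r--
l=0 r=11: min(19,19)*11=209 best=209 *, r--
l=0 r=10: min(19,4)*10=40 best=209, r--
l=0 r=9: min(19,8)*9=72 best=209, r--
l=0 r=8: min(19,13)*8=104 best=209, r--
l=0 r=7: min(19,2)*7=14 best=209, r--
l=0 r=6: min(19,9)*6=54 best=209, r--
l=0 r=5: min(19,14)*5=70 best=209, r--
l=0 r=4: min(19,7)*4=28 best=209, r--
l=0 r=3: min(19,17)*3=51 best=209, r--
l=0 r=2: min(19,14)*2=28 best=209, r--
l=0 r=1: min(19,4)*1=4 best=209, r--

max area = 209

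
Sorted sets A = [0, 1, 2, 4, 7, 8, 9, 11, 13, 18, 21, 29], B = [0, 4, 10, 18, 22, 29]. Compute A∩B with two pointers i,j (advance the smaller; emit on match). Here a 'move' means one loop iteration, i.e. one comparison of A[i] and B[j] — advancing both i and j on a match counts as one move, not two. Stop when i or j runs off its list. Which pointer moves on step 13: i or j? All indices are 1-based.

j

[i=1,j=1] 0==0 emit → i++,j++
[i=2,j=2] 1<4 → i++
[i=3,j=2] 2<4 → i++
[i=4,j=2] 4==4 emit → i++,j++
[i=5,j=3] 7<10 → i++
[i=6,j=3] 8<10 → i++
[i=7,j=3] 9<10 → i++
[i=8,j=3] 11>10 → j++
[i=8,j=4] 11<18 → i++
[i=9,j=4] 13<18 → i++
[i=10,j=4] 18==18 emit → i++,j++
[i=11,j=5] 21<22 → i++
[i=12,j=5] 29>22 → j++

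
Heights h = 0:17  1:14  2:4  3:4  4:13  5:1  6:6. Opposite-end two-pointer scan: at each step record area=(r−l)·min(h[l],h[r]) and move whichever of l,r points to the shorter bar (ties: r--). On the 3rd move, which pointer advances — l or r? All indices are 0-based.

r

l=0 r=6: min(17,6)*6=36 best=36 *, r--
l=0 r=5: min(17,1)*5=5 best=36, r--
l=0 r=4: min(17,13)*4=52 best=52 *, r--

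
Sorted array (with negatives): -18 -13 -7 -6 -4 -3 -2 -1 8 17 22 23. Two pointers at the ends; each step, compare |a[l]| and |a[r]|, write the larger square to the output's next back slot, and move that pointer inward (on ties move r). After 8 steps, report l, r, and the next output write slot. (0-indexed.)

[0,11] |-18|<=|23| out[11]=529 → r--
[0,10] |-18|<=|22| out[10]=484 → r--
[0,9] |-18|>|17| out[9]=324 → l++
[1,9] |-13|<=|17| out[8]=289 → r--
[1,8] |-13|>|8| out[7]=169 → l++
[2,8] |-7|<=|8| out[6]=64 → r--
[2,7] |-7|>|-1| out[5]=49 → l++
[3,7] |-6|>|-1| out[4]=36 → l++

l=4, r=7, next write slot=3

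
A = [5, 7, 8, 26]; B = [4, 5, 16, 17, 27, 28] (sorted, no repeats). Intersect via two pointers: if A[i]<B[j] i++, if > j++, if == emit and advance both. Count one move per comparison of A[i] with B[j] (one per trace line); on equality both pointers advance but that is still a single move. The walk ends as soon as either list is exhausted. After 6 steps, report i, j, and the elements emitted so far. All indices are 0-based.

i=0 j=0: 5>4, j++
i=0 j=1: 5==5 emit, i++,j++
i=1 j=2: 7<16, i++
i=2 j=2: 8<16, i++
i=3 j=2: 26>16, j++
i=3 j=3: 26>17, j++

i=3, j=4, emitted=[5]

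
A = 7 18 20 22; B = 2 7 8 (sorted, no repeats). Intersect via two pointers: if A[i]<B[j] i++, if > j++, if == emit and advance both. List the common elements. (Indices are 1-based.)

[i=1,j=1] 7>2 → j++
[i=1,j=2] 7==7 emit → i++,j++
[i=2,j=3] 18>8 → j++

intersection = [7]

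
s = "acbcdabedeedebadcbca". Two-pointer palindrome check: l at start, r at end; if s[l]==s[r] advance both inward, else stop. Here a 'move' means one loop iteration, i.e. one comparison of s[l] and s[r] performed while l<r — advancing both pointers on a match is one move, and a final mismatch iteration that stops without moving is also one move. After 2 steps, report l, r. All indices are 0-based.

[0,19] 'a'=='a' → l++,r--
[1,18] 'c'=='c' → l++,r--

l=2, r=17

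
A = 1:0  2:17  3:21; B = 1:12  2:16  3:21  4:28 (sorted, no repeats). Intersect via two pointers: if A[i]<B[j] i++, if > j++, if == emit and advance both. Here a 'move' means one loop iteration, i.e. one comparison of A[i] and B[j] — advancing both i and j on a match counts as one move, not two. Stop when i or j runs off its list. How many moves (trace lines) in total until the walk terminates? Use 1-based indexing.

5 moves

i=1 j=1: 0<12, i++
i=2 j=1: 17>12, j++
i=2 j=2: 17>16, j++
i=2 j=3: 17<21, i++
i=3 j=3: 21==21 emit, i++,j++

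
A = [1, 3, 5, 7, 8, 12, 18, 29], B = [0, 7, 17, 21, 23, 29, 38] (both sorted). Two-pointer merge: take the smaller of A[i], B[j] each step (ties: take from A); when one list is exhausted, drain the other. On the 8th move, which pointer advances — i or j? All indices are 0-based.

i=0 j=0: A[i]=1>B[j]=0 take 0, j++
i=0 j=1: A[i]=1<=B[j]=7 take 1, i++
i=1 j=1: A[i]=3<=B[j]=7 take 3, i++
i=2 j=1: A[i]=5<=B[j]=7 take 5, i++
i=3 j=1: A[i]=7<=B[j]=7 take 7, i++
i=4 j=1: A[i]=8>B[j]=7 take 7, j++
i=4 j=2: A[i]=8<=B[j]=17 take 8, i++
i=5 j=2: A[i]=12<=B[j]=17 take 12, i++

i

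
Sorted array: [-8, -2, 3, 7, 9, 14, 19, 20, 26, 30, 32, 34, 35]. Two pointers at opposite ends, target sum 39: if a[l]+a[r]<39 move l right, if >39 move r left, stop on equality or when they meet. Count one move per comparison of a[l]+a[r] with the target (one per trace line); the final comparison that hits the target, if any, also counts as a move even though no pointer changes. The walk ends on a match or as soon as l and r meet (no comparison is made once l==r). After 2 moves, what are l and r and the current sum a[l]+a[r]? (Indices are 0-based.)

l=2, r=12, sum=38

[0,12] -8+35=27 <39 → l++
[1,12] -2+35=33 <39 → l++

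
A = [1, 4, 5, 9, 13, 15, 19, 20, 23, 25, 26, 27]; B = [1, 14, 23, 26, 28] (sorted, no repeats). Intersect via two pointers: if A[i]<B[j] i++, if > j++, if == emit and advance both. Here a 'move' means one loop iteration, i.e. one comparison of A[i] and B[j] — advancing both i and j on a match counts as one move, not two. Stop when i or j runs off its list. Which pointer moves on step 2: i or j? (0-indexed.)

[i=0,j=0] 1==1 emit → i++,j++
[i=1,j=1] 4<14 → i++

i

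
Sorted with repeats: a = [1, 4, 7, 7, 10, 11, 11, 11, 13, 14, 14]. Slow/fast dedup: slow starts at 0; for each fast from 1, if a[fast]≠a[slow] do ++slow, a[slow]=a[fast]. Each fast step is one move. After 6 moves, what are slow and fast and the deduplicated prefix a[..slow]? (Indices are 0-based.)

slow=0 fast=1: a[fast]=4≠a[slow]=1 write a[1]=4, slow++,fast++
slow=1 fast=2: a[fast]=7≠a[slow]=4 write a[2]=7, slow++,fast++
slow=2 fast=3: a[fast]=7=a[slow] dup, fast++
slow=2 fast=4: a[fast]=10≠a[slow]=7 write a[3]=10, slow++,fast++
slow=3 fast=5: a[fast]=11≠a[slow]=10 write a[4]=11, slow++,fast++
slow=4 fast=6: a[fast]=11=a[slow] dup, fast++

slow=4, fast=7, prefix=[1, 4, 7, 10, 11]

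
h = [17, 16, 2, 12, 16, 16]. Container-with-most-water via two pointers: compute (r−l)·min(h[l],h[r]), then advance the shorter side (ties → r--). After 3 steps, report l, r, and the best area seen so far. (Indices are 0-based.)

l=0 r=5: min(17,16)*5=80 best=80 *, r--
l=0 r=4: min(17,16)*4=64 best=80, r--
l=0 r=3: min(17,12)*3=36 best=80, r--

l=0, r=2, best area=80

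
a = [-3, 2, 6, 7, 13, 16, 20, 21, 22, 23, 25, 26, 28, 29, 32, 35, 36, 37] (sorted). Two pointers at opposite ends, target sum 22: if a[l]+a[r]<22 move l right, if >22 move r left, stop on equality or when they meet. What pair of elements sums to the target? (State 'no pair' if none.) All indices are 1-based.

(-3, 25)

[1,18] -3+37=34 >22 → r--
[1,17] -3+36=33 >22 → r--
[1,16] -3+35=32 >22 → r--
[1,15] -3+32=29 >22 → r--
[1,14] -3+29=26 >22 → r--
[1,13] -3+28=25 >22 → r--
[1,12] -3+26=23 >22 → r--
[1,11] -3+25=22 → found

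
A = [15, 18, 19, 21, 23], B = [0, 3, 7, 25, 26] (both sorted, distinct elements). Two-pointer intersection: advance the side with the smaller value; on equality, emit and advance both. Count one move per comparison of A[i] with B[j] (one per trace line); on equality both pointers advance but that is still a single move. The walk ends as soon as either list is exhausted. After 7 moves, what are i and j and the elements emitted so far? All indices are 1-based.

i=1 j=1: 15>0, j++
i=1 j=2: 15>3, j++
i=1 j=3: 15>7, j++
i=1 j=4: 15<25, i++
i=2 j=4: 18<25, i++
i=3 j=4: 19<25, i++
i=4 j=4: 21<25, i++

i=5, j=4, emitted=[]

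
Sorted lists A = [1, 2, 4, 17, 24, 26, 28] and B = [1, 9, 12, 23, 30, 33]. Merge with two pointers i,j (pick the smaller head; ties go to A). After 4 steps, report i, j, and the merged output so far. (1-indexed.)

i=4, j=2, merged so far=[1, 1, 2, 4]

[i=1,j=1] A[i]=1<=B[j]=1 take 1 → i++
[i=2,j=1] A[i]=2>B[j]=1 take 1 → j++
[i=2,j=2] A[i]=2<=B[j]=9 take 2 → i++
[i=3,j=2] A[i]=4<=B[j]=9 take 4 → i++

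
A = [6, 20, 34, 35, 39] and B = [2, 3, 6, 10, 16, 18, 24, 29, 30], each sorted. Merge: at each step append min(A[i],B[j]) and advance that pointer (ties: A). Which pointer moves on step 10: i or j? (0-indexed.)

j

[i=0,j=0] A[i]=6>B[j]=2 take 2 → j++
[i=0,j=1] A[i]=6>B[j]=3 take 3 → j++
[i=0,j=2] A[i]=6<=B[j]=6 take 6 → i++
[i=1,j=2] A[i]=20>B[j]=6 take 6 → j++
[i=1,j=3] A[i]=20>B[j]=10 take 10 → j++
[i=1,j=4] A[i]=20>B[j]=16 take 16 → j++
[i=1,j=5] A[i]=20>B[j]=18 take 18 → j++
[i=1,j=6] A[i]=20<=B[j]=24 take 20 → i++
[i=2,j=6] A[i]=34>B[j]=24 take 24 → j++
[i=2,j=7] A[i]=34>B[j]=29 take 29 → j++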